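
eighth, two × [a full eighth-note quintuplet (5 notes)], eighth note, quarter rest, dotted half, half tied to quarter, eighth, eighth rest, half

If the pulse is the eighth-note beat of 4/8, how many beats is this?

30

One eighth-note beat = 2 sixteenth notes.
Convert each value to sixteenth notes: eighth = 2; a full eighth-note quintuplet (5 notes) (five quintuplet eighths span one half) = 8; a full eighth-note quintuplet (5 notes) (five quintuplet eighths span one half) = 8; eighth note = 2; quarter rest = 4; dotted half = 12; half tied to quarter (half + quarter) = 12; eighth = 2; eighth rest = 2; half = 8.
Altogether 2 + 8 + 8 + 2 + 4 + 12 + 12 + 2 + 2 + 8 = 60.
60 ÷ 2 = 30 beats.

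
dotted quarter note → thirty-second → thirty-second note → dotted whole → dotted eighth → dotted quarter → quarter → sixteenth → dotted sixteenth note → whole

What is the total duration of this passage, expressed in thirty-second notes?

Each duration in thirty-second notes: dotted quarter note = 12; thirty-second = 1; thirty-second note = 1; dotted whole = 48; dotted eighth = 6; dotted quarter = 12; quarter = 8; sixteenth = 2; dotted sixteenth note = 3; whole = 32.
Adding: 12 + 1 + 1 + 48 + 6 + 12 + 8 + 2 + 3 + 32 = 125 thirty-second notes.

125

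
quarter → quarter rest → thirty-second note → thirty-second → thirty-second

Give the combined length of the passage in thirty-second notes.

19

Convert each value to thirty-second notes: quarter = 8; quarter rest = 8; thirty-second note = 1; thirty-second = 1; thirty-second = 1.
Adding: 8 + 8 + 1 + 1 + 1 = 19 thirty-second notes.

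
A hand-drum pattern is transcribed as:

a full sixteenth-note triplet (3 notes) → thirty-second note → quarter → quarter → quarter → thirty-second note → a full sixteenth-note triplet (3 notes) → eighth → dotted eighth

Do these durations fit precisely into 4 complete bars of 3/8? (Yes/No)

No

One bar of 3/8 = 12 thirty-second notes, so 4 bars = 48.
Working in thirty-second notes: a full sixteenth-note triplet (3 notes) (three triplet sixteenths span one eighth) = 4; thirty-second note = 1; quarter = 8; quarter = 8; quarter = 8; thirty-second note = 1; a full sixteenth-note triplet (3 notes) (three triplet sixteenths span one eighth) = 4; eighth = 4; dotted eighth = 6.
Sum: 4 + 1 + 8 + 8 + 8 + 1 + 4 + 4 + 6 = 44.
44 falls short of 48, so the answer is No.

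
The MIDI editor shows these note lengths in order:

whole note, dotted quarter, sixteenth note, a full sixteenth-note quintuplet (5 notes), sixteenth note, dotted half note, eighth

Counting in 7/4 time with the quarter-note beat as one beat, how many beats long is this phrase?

One quarter-note beat = 4 sixteenth notes.
Each duration in sixteenth notes: whole note = 16; dotted quarter = 6; sixteenth note = 1; a full sixteenth-note quintuplet (5 notes) (five quintuplet sixteenths span one quarter) = 4; sixteenth note = 1; dotted half note = 12; eighth = 2.
Total: 16 + 6 + 1 + 4 + 1 + 12 + 2 = 42.
42 ÷ 4 = 10.5 beats.

10.5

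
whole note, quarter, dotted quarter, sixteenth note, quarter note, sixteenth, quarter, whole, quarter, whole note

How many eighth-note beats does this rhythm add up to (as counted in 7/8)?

One eighth-note beat = 2 sixteenth notes.
Convert each value to sixteenth notes: whole note = 16; quarter = 4; dotted quarter = 6; sixteenth note = 1; quarter note = 4; sixteenth = 1; quarter = 4; whole = 16; quarter = 4; whole note = 16.
Total: 16 + 4 + 6 + 1 + 4 + 1 + 4 + 16 + 4 + 16 = 72.
72 ÷ 2 = 36 beats.

36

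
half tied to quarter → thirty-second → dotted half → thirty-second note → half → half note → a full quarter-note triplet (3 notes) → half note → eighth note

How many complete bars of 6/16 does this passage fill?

9

One bar of 6/16 = 12 thirty-second notes.
Each duration in thirty-second notes: half tied to quarter (half + quarter) = 24; thirty-second = 1; dotted half = 24; thirty-second note = 1; half = 16; half note = 16; a full quarter-note triplet (3 notes) (three triplet quarters span one half) = 16; half note = 16; eighth note = 4.
Sum: 24 + 1 + 24 + 1 + 16 + 16 + 16 + 16 + 4 = 118.
118 ÷ 12 = 9 complete bars with 10 left over.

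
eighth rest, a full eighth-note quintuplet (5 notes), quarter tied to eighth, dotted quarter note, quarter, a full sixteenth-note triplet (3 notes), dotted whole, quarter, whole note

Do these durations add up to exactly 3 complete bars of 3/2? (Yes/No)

Yes

One bar of 3/2 = 12 eighth notes, so 3 bars = 36.
Each duration in eighth notes: eighth rest = 1; a full eighth-note quintuplet (5 notes) (five quintuplet eighths span one half) = 4; quarter tied to eighth (quarter + eighth) = 3; dotted quarter note = 3; quarter = 2; a full sixteenth-note triplet (3 notes) (three triplet sixteenths span one eighth) = 1; dotted whole = 12; quarter = 2; whole note = 8.
Sum: 1 + 4 + 3 + 3 + 2 + 1 + 12 + 2 + 8 = 36.
36 equals 36, so the answer is Yes.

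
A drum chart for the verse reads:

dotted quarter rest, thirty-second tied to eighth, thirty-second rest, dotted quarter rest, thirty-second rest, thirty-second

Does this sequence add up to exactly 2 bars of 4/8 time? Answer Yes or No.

One bar of 4/8 = 16 thirty-second notes, so 2 bars = 32.
Working in thirty-second notes: dotted quarter rest = 12; thirty-second tied to eighth (thirty-second + eighth) = 5; thirty-second rest = 1; dotted quarter rest = 12; thirty-second rest = 1; thirty-second = 1.
Adding: 12 + 5 + 1 + 12 + 1 + 1 = 32.
32 equals 32, so the answer is Yes.

Yes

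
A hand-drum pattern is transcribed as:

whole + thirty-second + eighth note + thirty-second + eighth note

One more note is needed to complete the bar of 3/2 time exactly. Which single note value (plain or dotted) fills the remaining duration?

dotted eighth note

The bar of 3/2 = 48 thirty-second notes.
In thirty-second notes: whole = 32; thirty-second = 1; eighth note = 4; thirty-second = 1; eighth note = 4.
Sum: 32 + 1 + 4 + 1 + 4 = 42.
Remaining: 48 − 42 = 6 thirty-second notes, which is a dotted eighth note.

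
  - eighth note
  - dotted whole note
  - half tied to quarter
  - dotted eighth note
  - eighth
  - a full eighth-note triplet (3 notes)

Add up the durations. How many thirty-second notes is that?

Working in thirty-second notes: eighth note = 4; dotted whole note = 48; half tied to quarter (half + quarter) = 24; dotted eighth note = 6; eighth = 4; a full eighth-note triplet (3 notes) (three triplet eighths span one quarter) = 8.
Adding: 4 + 48 + 24 + 6 + 4 + 8 = 94 thirty-second notes.

94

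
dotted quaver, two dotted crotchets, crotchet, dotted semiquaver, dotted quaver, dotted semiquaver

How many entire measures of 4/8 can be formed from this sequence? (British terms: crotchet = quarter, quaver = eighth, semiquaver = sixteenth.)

3

One bar of 4/8 = 16 thirty-second notes.
Each duration in thirty-second notes: dotted quaver = 6; dotted crotchet = 12; dotted crotchet = 12; crotchet = 8; dotted semiquaver = 3; dotted quaver = 6; dotted semiquaver = 3.
Adding: 6 + 12 + 12 + 8 + 3 + 6 + 3 = 50.
50 ÷ 16 = 3 complete bars with 2 left over.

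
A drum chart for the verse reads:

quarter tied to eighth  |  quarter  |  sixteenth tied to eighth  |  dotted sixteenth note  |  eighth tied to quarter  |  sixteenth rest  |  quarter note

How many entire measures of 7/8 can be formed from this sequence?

One bar of 7/8 = 28 thirty-second notes.
Each duration in thirty-second notes: quarter tied to eighth (quarter + eighth) = 12; quarter = 8; sixteenth tied to eighth (sixteenth + eighth) = 6; dotted sixteenth note = 3; eighth tied to quarter (eighth + quarter) = 12; sixteenth rest = 2; quarter note = 8.
Total: 12 + 8 + 6 + 3 + 12 + 2 + 8 = 51.
51 ÷ 28 = 1 complete bar with 23 left over.

1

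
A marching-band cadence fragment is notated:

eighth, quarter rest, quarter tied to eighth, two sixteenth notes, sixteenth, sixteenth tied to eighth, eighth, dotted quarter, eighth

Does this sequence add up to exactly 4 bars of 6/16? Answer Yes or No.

No

One bar of 6/16 = 6 sixteenth notes, so 4 bars = 24.
In sixteenth notes: eighth = 2; quarter rest = 4; quarter tied to eighth (quarter + eighth) = 6; sixteenth note = 1; sixteenth note = 1; sixteenth = 1; sixteenth tied to eighth (sixteenth + eighth) = 3; eighth = 2; dotted quarter = 6; eighth = 2.
Sum: 2 + 4 + 6 + 1 + 1 + 1 + 3 + 2 + 6 + 2 = 28.
28 exceeds 24, so the answer is No.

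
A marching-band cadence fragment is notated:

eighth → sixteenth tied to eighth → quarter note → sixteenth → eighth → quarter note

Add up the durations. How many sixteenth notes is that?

16

Each duration in sixteenth notes: eighth = 2; sixteenth tied to eighth (sixteenth + eighth) = 3; quarter note = 4; sixteenth = 1; eighth = 2; quarter note = 4.
Sum: 2 + 3 + 4 + 1 + 2 + 4 = 16 sixteenth notes.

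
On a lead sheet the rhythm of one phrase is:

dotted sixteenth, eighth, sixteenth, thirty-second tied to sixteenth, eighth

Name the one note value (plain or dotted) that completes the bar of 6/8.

quarter note

The bar of 6/8 = 24 thirty-second notes.
In thirty-second notes: dotted sixteenth = 3; eighth = 4; sixteenth = 2; thirty-second tied to sixteenth (thirty-second + sixteenth) = 3; eighth = 4.
Altogether 3 + 4 + 2 + 3 + 4 = 16.
Remaining: 24 − 16 = 8 thirty-second notes, which is a quarter note.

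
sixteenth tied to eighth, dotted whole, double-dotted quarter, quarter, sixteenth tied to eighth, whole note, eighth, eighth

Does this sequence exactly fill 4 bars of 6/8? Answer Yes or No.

No

One bar of 6/8 = 12 sixteenth notes, so 4 bars = 48.
Working in sixteenth notes: sixteenth tied to eighth (sixteenth + eighth) = 3; dotted whole = 24; double-dotted quarter = 7; quarter = 4; sixteenth tied to eighth (sixteenth + eighth) = 3; whole note = 16; eighth = 2; eighth = 2.
Total: 3 + 24 + 7 + 4 + 3 + 16 + 2 + 2 = 61.
61 exceeds 48, so the answer is No.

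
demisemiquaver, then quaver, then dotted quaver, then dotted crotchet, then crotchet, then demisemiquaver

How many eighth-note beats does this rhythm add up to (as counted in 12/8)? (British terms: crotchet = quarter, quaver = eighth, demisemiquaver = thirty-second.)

One eighth-note beat = 4 thirty-second notes.
Working in thirty-second notes: demisemiquaver = 1; quaver = 4; dotted quaver = 6; dotted crotchet = 12; crotchet = 8; demisemiquaver = 1.
Sum: 1 + 4 + 6 + 12 + 8 + 1 = 32.
32 ÷ 4 = 8 beats.

8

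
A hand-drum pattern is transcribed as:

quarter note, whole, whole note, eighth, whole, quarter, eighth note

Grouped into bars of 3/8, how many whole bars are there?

One bar of 3/8 = 3 eighth notes.
Working in eighth notes: quarter note = 2; whole = 8; whole note = 8; eighth = 1; whole = 8; quarter = 2; eighth note = 1.
Sum: 2 + 8 + 8 + 1 + 8 + 2 + 1 = 30.
30 ÷ 3 = 10 complete bars with 0 left over.

10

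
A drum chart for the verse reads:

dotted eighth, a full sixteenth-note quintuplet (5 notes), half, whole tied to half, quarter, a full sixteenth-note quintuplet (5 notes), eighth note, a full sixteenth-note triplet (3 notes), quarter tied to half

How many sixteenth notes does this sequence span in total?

63

Each duration in sixteenth notes: dotted eighth = 3; a full sixteenth-note quintuplet (5 notes) (five quintuplet sixteenths span one quarter) = 4; half = 8; whole tied to half (whole + half) = 24; quarter = 4; a full sixteenth-note quintuplet (5 notes) (five quintuplet sixteenths span one quarter) = 4; eighth note = 2; a full sixteenth-note triplet (3 notes) (three triplet sixteenths span one eighth) = 2; quarter tied to half (quarter + half) = 12.
Total: 3 + 4 + 8 + 24 + 4 + 4 + 2 + 2 + 12 = 63 sixteenth notes.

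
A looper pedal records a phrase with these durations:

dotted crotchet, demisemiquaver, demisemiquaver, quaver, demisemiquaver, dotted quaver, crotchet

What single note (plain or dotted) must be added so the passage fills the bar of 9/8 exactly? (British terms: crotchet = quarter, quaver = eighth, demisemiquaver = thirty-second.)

dotted sixteenth note

The bar of 9/8 = 36 thirty-second notes.
In thirty-second notes: dotted crotchet = 12; demisemiquaver = 1; demisemiquaver = 1; quaver = 4; demisemiquaver = 1; dotted quaver = 6; crotchet = 8.
Sum: 12 + 1 + 1 + 4 + 1 + 6 + 8 = 33.
Remaining: 36 − 33 = 3 thirty-second notes, which is a dotted sixteenth note.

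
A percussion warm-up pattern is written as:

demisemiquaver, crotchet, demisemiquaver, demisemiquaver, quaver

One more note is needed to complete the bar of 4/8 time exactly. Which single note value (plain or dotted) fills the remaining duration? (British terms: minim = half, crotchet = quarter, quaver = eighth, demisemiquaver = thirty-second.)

The bar of 4/8 = 16 thirty-second notes.
Each duration in thirty-second notes: demisemiquaver = 1; crotchet = 8; demisemiquaver = 1; demisemiquaver = 1; quaver = 4.
Altogether 1 + 8 + 1 + 1 + 4 = 15.
Remaining: 16 − 15 = 1 thirty-second note, which is a thirty-second note.

thirty-second note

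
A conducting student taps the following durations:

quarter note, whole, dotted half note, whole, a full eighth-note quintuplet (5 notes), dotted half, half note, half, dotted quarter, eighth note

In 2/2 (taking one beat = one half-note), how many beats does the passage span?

One half-note beat = 4 eighth notes.
Express everything in eighth notes: quarter note = 2; whole = 8; dotted half note = 6; whole = 8; a full eighth-note quintuplet (5 notes) (five quintuplet eighths span one half) = 4; dotted half = 6; half note = 4; half = 4; dotted quarter = 3; eighth note = 1.
Total: 2 + 8 + 6 + 8 + 4 + 6 + 4 + 4 + 3 + 1 = 46.
46 ÷ 4 = 11.5 beats.

11.5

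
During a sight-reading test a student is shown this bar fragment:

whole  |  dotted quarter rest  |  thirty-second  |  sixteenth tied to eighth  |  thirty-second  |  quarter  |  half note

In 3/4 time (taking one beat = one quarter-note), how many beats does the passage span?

9.5

One quarter-note beat = 8 thirty-second notes.
Each duration in thirty-second notes: whole = 32; dotted quarter rest = 12; thirty-second = 1; sixteenth tied to eighth (sixteenth + eighth) = 6; thirty-second = 1; quarter = 8; half note = 16.
Altogether 32 + 12 + 1 + 6 + 1 + 8 + 16 = 76.
76 ÷ 8 = 9.5 beats.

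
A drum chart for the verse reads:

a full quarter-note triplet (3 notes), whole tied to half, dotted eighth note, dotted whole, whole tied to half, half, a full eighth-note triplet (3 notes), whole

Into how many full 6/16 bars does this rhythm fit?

18

One bar of 6/16 = 6 sixteenth notes.
Convert each value to sixteenth notes: a full quarter-note triplet (3 notes) (three triplet quarters span one half) = 8; whole tied to half (whole + half) = 24; dotted eighth note = 3; dotted whole = 24; whole tied to half (whole + half) = 24; half = 8; a full eighth-note triplet (3 notes) (three triplet eighths span one quarter) = 4; whole = 16.
Adding: 8 + 24 + 3 + 24 + 24 + 8 + 4 + 16 = 111.
111 ÷ 6 = 18 complete bars with 3 left over.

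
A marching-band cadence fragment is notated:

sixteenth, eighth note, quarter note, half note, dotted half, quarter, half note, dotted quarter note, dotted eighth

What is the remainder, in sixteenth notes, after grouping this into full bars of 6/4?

0

One bar of 6/4 = 24 sixteenth notes.
Convert each value to sixteenth notes: sixteenth = 1; eighth note = 2; quarter note = 4; half note = 8; dotted half = 12; quarter = 4; half note = 8; dotted quarter note = 6; dotted eighth = 3.
Sum: 1 + 2 + 4 + 8 + 12 + 4 + 8 + 6 + 3 = 48.
48 ÷ 24 = 2 complete bars with 0 sixteenth notes remaining.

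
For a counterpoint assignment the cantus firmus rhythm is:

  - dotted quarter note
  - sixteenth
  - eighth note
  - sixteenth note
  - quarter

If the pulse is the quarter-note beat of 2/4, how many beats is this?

3.5

One quarter-note beat = 4 sixteenth notes.
Convert each value to sixteenth notes: dotted quarter note = 6; sixteenth = 1; eighth note = 2; sixteenth note = 1; quarter = 4.
Total: 6 + 1 + 2 + 1 + 4 = 14.
14 ÷ 4 = 3.5 beats.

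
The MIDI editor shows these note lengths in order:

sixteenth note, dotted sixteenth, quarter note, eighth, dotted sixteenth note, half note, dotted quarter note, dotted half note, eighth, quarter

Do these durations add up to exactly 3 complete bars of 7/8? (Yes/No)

One bar of 7/8 = 28 thirty-second notes, so 3 bars = 84.
Convert each value to thirty-second notes: sixteenth note = 2; dotted sixteenth = 3; quarter note = 8; eighth = 4; dotted sixteenth note = 3; half note = 16; dotted quarter note = 12; dotted half note = 24; eighth = 4; quarter = 8.
Total: 2 + 3 + 8 + 4 + 3 + 16 + 12 + 24 + 4 + 8 = 84.
84 equals 84, so the answer is Yes.

Yes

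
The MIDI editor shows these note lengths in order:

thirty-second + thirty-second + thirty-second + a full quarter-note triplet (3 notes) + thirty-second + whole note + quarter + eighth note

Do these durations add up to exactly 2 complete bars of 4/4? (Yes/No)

Yes

One bar of 4/4 = 32 thirty-second notes, so 2 bars = 64.
Convert each value to thirty-second notes: thirty-second = 1; thirty-second = 1; thirty-second = 1; a full quarter-note triplet (3 notes) (three triplet quarters span one half) = 16; thirty-second = 1; whole note = 32; quarter = 8; eighth note = 4.
Sum: 1 + 1 + 1 + 16 + 1 + 32 + 8 + 4 = 64.
64 equals 64, so the answer is Yes.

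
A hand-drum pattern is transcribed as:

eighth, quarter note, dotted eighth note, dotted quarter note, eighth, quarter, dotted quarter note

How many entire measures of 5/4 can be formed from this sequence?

One bar of 5/4 = 20 sixteenth notes.
Express everything in sixteenth notes: eighth = 2; quarter note = 4; dotted eighth note = 3; dotted quarter note = 6; eighth = 2; quarter = 4; dotted quarter note = 6.
Altogether 2 + 4 + 3 + 6 + 2 + 4 + 6 = 27.
27 ÷ 20 = 1 complete bar with 7 left over.

1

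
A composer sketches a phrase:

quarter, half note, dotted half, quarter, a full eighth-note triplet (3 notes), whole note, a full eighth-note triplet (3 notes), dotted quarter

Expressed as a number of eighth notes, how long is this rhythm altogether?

29

Working in eighth notes: quarter = 2; half note = 4; dotted half = 6; quarter = 2; a full eighth-note triplet (3 notes) (three triplet eighths span one quarter) = 2; whole note = 8; a full eighth-note triplet (3 notes) (three triplet eighths span one quarter) = 2; dotted quarter = 3.
Altogether 2 + 4 + 6 + 2 + 2 + 8 + 2 + 3 = 29 eighth notes.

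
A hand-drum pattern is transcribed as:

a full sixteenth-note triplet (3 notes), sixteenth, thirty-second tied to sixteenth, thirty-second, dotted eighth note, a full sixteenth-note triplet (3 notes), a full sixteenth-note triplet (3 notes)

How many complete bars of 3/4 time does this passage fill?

One bar of 3/4 = 24 thirty-second notes.
Express everything in thirty-second notes: a full sixteenth-note triplet (3 notes) (three triplet sixteenths span one eighth) = 4; sixteenth = 2; thirty-second tied to sixteenth (thirty-second + sixteenth) = 3; thirty-second = 1; dotted eighth note = 6; a full sixteenth-note triplet (3 notes) (three triplet sixteenths span one eighth) = 4; a full sixteenth-note triplet (3 notes) (three triplet sixteenths span one eighth) = 4.
Sum: 4 + 2 + 3 + 1 + 6 + 4 + 4 = 24.
24 ÷ 24 = 1 complete bar with 0 left over.

1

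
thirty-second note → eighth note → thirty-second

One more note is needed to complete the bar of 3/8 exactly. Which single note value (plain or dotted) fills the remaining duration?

The bar of 3/8 = 12 thirty-second notes.
Working in thirty-second notes: thirty-second note = 1; eighth note = 4; thirty-second = 1.
Adding: 1 + 4 + 1 = 6.
Remaining: 12 − 6 = 6 thirty-second notes, which is a dotted eighth note.

dotted eighth note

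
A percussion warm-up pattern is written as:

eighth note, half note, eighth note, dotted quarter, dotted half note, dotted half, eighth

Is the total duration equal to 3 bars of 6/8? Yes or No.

No

One bar of 6/8 = 6 eighth notes, so 3 bars = 18.
In eighth notes: eighth note = 1; half note = 4; eighth note = 1; dotted quarter = 3; dotted half note = 6; dotted half = 6; eighth = 1.
Sum: 1 + 4 + 1 + 3 + 6 + 6 + 1 = 22.
22 exceeds 18, so the answer is No.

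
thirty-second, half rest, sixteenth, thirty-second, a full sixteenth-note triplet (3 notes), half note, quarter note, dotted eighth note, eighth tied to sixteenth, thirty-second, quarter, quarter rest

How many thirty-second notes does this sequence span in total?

Convert each value to thirty-second notes: thirty-second = 1; half rest = 16; sixteenth = 2; thirty-second = 1; a full sixteenth-note triplet (3 notes) (three triplet sixteenths span one eighth) = 4; half note = 16; quarter note = 8; dotted eighth note = 6; eighth tied to sixteenth (eighth + sixteenth) = 6; thirty-second = 1; quarter = 8; quarter rest = 8.
Altogether 1 + 16 + 2 + 1 + 4 + 16 + 8 + 6 + 6 + 1 + 8 + 8 = 77 thirty-second notes.

77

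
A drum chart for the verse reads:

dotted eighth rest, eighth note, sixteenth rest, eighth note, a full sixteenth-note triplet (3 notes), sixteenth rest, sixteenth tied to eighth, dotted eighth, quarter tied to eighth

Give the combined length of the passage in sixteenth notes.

23

Convert each value to sixteenth notes: dotted eighth rest = 3; eighth note = 2; sixteenth rest = 1; eighth note = 2; a full sixteenth-note triplet (3 notes) (three triplet sixteenths span one eighth) = 2; sixteenth rest = 1; sixteenth tied to eighth (sixteenth + eighth) = 3; dotted eighth = 3; quarter tied to eighth (quarter + eighth) = 6.
Sum: 3 + 2 + 1 + 2 + 2 + 1 + 3 + 3 + 6 = 23 sixteenth notes.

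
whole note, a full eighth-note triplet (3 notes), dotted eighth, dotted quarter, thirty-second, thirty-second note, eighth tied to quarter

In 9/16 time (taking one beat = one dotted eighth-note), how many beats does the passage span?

One dotted eighth-note beat = 6 thirty-second notes.
Convert each value to thirty-second notes: whole note = 32; a full eighth-note triplet (3 notes) (three triplet eighths span one quarter) = 8; dotted eighth = 6; dotted quarter = 12; thirty-second = 1; thirty-second note = 1; eighth tied to quarter (eighth + quarter) = 12.
Altogether 32 + 8 + 6 + 12 + 1 + 1 + 12 = 72.
72 ÷ 6 = 12 beats.

12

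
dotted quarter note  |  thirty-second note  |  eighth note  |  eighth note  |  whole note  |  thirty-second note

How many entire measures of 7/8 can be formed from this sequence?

1

One bar of 7/8 = 28 thirty-second notes.
Express everything in thirty-second notes: dotted quarter note = 12; thirty-second note = 1; eighth note = 4; eighth note = 4; whole note = 32; thirty-second note = 1.
Total: 12 + 1 + 4 + 4 + 32 + 1 = 54.
54 ÷ 28 = 1 complete bar with 26 left over.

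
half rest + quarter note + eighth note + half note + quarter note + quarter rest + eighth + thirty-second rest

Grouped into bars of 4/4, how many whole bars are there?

One bar of 4/4 = 32 thirty-second notes.
Express everything in thirty-second notes: half rest = 16; quarter note = 8; eighth note = 4; half note = 16; quarter note = 8; quarter rest = 8; eighth = 4; thirty-second rest = 1.
Total: 16 + 8 + 4 + 16 + 8 + 8 + 4 + 1 = 65.
65 ÷ 32 = 2 complete bars with 1 left over.

2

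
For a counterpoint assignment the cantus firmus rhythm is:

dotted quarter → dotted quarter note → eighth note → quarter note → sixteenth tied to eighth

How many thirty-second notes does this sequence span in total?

42

Express everything in thirty-second notes: dotted quarter = 12; dotted quarter note = 12; eighth note = 4; quarter note = 8; sixteenth tied to eighth (sixteenth + eighth) = 6.
Sum: 12 + 12 + 4 + 8 + 6 = 42 thirty-second notes.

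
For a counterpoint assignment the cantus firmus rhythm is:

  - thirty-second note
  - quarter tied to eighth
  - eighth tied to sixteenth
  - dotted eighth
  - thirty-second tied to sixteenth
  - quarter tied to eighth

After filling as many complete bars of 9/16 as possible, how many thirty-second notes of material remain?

One bar of 9/16 = 18 thirty-second notes.
In thirty-second notes: thirty-second note = 1; quarter tied to eighth (quarter + eighth) = 12; eighth tied to sixteenth (eighth + sixteenth) = 6; dotted eighth = 6; thirty-second tied to sixteenth (thirty-second + sixteenth) = 3; quarter tied to eighth (quarter + eighth) = 12.
Total: 1 + 12 + 6 + 6 + 3 + 12 = 40.
40 ÷ 18 = 2 complete bars with 4 thirty-second notes remaining.

4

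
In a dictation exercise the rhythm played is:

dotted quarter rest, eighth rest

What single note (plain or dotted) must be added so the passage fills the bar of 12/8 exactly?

The bar of 12/8 = 12 eighth notes.
Express everything in eighth notes: dotted quarter rest = 3; eighth rest = 1.
Sum: 3 + 1 = 4.
Remaining: 12 − 4 = 8 eighth notes, which is a whole note.

whole note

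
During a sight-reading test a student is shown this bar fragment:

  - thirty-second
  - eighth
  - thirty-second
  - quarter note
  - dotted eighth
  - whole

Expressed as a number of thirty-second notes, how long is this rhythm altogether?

52

In thirty-second notes: thirty-second = 1; eighth = 4; thirty-second = 1; quarter note = 8; dotted eighth = 6; whole = 32.
Altogether 1 + 4 + 1 + 8 + 6 + 32 = 52 thirty-second notes.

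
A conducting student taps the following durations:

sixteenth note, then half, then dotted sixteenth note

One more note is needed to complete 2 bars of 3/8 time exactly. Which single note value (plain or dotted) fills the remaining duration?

2 bars of 3/8 = 24 thirty-second notes.
Express everything in thirty-second notes: sixteenth note = 2; half = 16; dotted sixteenth note = 3.
Adding: 2 + 16 + 3 = 21.
Remaining: 24 − 21 = 3 thirty-second notes, which is a dotted sixteenth note.

dotted sixteenth note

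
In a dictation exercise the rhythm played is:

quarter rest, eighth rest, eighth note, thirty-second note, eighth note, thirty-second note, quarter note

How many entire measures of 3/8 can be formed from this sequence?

One bar of 3/8 = 12 thirty-second notes.
Convert each value to thirty-second notes: quarter rest = 8; eighth rest = 4; eighth note = 4; thirty-second note = 1; eighth note = 4; thirty-second note = 1; quarter note = 8.
Sum: 8 + 4 + 4 + 1 + 4 + 1 + 8 = 30.
30 ÷ 12 = 2 complete bars with 6 left over.

2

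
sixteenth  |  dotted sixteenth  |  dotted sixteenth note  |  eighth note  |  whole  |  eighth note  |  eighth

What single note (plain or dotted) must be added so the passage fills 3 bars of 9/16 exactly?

sixteenth note

3 bars of 9/16 = 54 thirty-second notes.
Working in thirty-second notes: sixteenth = 2; dotted sixteenth = 3; dotted sixteenth note = 3; eighth note = 4; whole = 32; eighth note = 4; eighth = 4.
Adding: 2 + 3 + 3 + 4 + 32 + 4 + 4 = 52.
Remaining: 54 − 52 = 2 thirty-second notes, which is a sixteenth note.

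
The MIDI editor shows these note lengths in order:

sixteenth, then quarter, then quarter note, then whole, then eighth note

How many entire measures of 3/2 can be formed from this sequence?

One bar of 3/2 = 24 sixteenth notes.
Working in sixteenth notes: sixteenth = 1; quarter = 4; quarter note = 4; whole = 16; eighth note = 2.
Adding: 1 + 4 + 4 + 16 + 2 = 27.
27 ÷ 24 = 1 complete bar with 3 left over.

1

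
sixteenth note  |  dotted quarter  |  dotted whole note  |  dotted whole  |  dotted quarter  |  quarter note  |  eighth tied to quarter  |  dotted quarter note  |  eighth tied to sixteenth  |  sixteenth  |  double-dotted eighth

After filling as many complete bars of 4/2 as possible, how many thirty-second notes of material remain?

One bar of 4/2 = 64 thirty-second notes.
In thirty-second notes: sixteenth note = 2; dotted quarter = 12; dotted whole note = 48; dotted whole = 48; dotted quarter = 12; quarter note = 8; eighth tied to quarter (eighth + quarter) = 12; dotted quarter note = 12; eighth tied to sixteenth (eighth + sixteenth) = 6; sixteenth = 2; double-dotted eighth = 7.
Sum: 2 + 12 + 48 + 48 + 12 + 8 + 12 + 12 + 6 + 2 + 7 = 169.
169 ÷ 64 = 2 complete bars with 41 thirty-second notes remaining.

41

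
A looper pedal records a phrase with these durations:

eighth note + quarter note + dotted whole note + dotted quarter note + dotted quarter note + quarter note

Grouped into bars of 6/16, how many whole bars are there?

7

One bar of 6/16 = 3 eighth notes.
Convert each value to eighth notes: eighth note = 1; quarter note = 2; dotted whole note = 12; dotted quarter note = 3; dotted quarter note = 3; quarter note = 2.
Adding: 1 + 2 + 12 + 3 + 3 + 2 = 23.
23 ÷ 3 = 7 complete bars with 2 left over.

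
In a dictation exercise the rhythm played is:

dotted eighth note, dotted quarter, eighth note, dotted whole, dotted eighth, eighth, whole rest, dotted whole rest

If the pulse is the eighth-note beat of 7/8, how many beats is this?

One eighth-note beat = 2 sixteenth notes.
Working in sixteenth notes: dotted eighth note = 3; dotted quarter = 6; eighth note = 2; dotted whole = 24; dotted eighth = 3; eighth = 2; whole rest = 16; dotted whole rest = 24.
Sum: 3 + 6 + 2 + 24 + 3 + 2 + 16 + 24 = 80.
80 ÷ 2 = 40 beats.

40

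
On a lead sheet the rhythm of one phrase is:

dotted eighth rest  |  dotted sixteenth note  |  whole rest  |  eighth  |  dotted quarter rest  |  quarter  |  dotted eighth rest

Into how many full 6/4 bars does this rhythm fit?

1

One bar of 6/4 = 48 thirty-second notes.
Working in thirty-second notes: dotted eighth rest = 6; dotted sixteenth note = 3; whole rest = 32; eighth = 4; dotted quarter rest = 12; quarter = 8; dotted eighth rest = 6.
Total: 6 + 3 + 32 + 4 + 12 + 8 + 6 = 71.
71 ÷ 48 = 1 complete bar with 23 left over.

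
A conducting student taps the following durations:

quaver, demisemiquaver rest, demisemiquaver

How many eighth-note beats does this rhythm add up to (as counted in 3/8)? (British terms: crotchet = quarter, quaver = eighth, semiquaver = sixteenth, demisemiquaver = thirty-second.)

1.5

One eighth-note beat = 4 thirty-second notes.
Express everything in thirty-second notes: quaver = 4; demisemiquaver rest = 1; demisemiquaver = 1.
Adding: 4 + 1 + 1 = 6.
6 ÷ 4 = 1.5 beats.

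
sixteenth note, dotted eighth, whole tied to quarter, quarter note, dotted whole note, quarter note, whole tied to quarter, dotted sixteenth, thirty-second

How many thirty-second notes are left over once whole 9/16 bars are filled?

One bar of 9/16 = 18 thirty-second notes.
Working in thirty-second notes: sixteenth note = 2; dotted eighth = 6; whole tied to quarter (whole + quarter) = 40; quarter note = 8; dotted whole note = 48; quarter note = 8; whole tied to quarter (whole + quarter) = 40; dotted sixteenth = 3; thirty-second = 1.
Sum: 2 + 6 + 40 + 8 + 48 + 8 + 40 + 3 + 1 = 156.
156 ÷ 18 = 8 complete bars with 12 thirty-second notes remaining.

12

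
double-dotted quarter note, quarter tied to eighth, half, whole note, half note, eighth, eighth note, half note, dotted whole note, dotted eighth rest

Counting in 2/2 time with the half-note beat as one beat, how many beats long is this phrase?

One half-note beat = 8 sixteenth notes.
Express everything in sixteenth notes: double-dotted quarter note = 7; quarter tied to eighth (quarter + eighth) = 6; half = 8; whole note = 16; half note = 8; eighth = 2; eighth note = 2; half note = 8; dotted whole note = 24; dotted eighth rest = 3.
Total: 7 + 6 + 8 + 16 + 8 + 2 + 2 + 8 + 24 + 3 = 84.
84 ÷ 8 = 10.5 beats.

10.5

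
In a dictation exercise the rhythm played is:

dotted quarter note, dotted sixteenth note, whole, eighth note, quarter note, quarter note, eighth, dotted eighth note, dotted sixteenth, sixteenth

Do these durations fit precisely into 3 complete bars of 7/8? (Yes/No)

One bar of 7/8 = 28 thirty-second notes, so 3 bars = 84.
Each duration in thirty-second notes: dotted quarter note = 12; dotted sixteenth note = 3; whole = 32; eighth note = 4; quarter note = 8; quarter note = 8; eighth = 4; dotted eighth note = 6; dotted sixteenth = 3; sixteenth = 2.
Sum: 12 + 3 + 32 + 4 + 8 + 8 + 4 + 6 + 3 + 2 = 82.
82 falls short of 84, so the answer is No.

No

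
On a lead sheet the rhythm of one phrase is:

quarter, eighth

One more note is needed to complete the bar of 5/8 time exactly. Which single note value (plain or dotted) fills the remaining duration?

quarter note

The bar of 5/8 = 5 eighth notes.
Express everything in eighth notes: quarter = 2; eighth = 1.
Adding: 2 + 1 = 3.
Remaining: 5 − 3 = 2 eighth notes, which is a quarter note.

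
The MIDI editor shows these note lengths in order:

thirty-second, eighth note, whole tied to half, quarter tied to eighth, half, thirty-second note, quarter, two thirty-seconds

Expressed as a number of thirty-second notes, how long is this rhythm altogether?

Convert each value to thirty-second notes: thirty-second = 1; eighth note = 4; whole tied to half (whole + half) = 48; quarter tied to eighth (quarter + eighth) = 12; half = 16; thirty-second note = 1; quarter = 8; thirty-second = 1; thirty-second = 1.
Altogether 1 + 4 + 48 + 12 + 16 + 1 + 8 + 1 + 1 = 92 thirty-second notes.

92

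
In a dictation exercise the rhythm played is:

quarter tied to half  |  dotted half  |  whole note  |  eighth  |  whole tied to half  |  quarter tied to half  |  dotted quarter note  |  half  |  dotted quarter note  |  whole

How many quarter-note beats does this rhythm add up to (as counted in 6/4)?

28.5

One quarter-note beat = 2 eighth notes.
In eighth notes: quarter tied to half (quarter + half) = 6; dotted half = 6; whole note = 8; eighth = 1; whole tied to half (whole + half) = 12; quarter tied to half (quarter + half) = 6; dotted quarter note = 3; half = 4; dotted quarter note = 3; whole = 8.
Total: 6 + 6 + 8 + 1 + 12 + 6 + 3 + 4 + 3 + 8 = 57.
57 ÷ 2 = 28.5 beats.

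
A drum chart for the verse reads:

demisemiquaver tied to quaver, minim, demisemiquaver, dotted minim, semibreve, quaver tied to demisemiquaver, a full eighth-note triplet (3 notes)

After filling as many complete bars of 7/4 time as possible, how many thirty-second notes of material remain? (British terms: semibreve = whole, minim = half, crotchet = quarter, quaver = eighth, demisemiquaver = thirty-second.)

35

One bar of 7/4 = 56 thirty-second notes.
Working in thirty-second notes: demisemiquaver tied to quaver (demisemiquaver + quaver) = 5; minim = 16; demisemiquaver = 1; dotted minim = 24; semibreve = 32; quaver tied to demisemiquaver (quaver + demisemiquaver) = 5; a full eighth-note triplet (3 notes) (three triplet eighths span one quarter) = 8.
Total: 5 + 16 + 1 + 24 + 32 + 5 + 8 = 91.
91 ÷ 56 = 1 complete bar with 35 thirty-second notes remaining.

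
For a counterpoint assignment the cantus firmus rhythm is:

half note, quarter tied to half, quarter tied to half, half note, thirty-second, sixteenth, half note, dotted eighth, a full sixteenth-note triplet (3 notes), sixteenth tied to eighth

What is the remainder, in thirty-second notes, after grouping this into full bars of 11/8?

One bar of 11/8 = 44 thirty-second notes.
Express everything in thirty-second notes: half note = 16; quarter tied to half (quarter + half) = 24; quarter tied to half (quarter + half) = 24; half note = 16; thirty-second = 1; sixteenth = 2; half note = 16; dotted eighth = 6; a full sixteenth-note triplet (3 notes) (three triplet sixteenths span one eighth) = 4; sixteenth tied to eighth (sixteenth + eighth) = 6.
Sum: 16 + 24 + 24 + 16 + 1 + 2 + 16 + 6 + 4 + 6 = 115.
115 ÷ 44 = 2 complete bars with 27 thirty-second notes remaining.

27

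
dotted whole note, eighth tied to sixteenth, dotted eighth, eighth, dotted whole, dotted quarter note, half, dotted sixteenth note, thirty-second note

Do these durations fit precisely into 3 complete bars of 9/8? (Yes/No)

No

One bar of 9/8 = 36 thirty-second notes, so 3 bars = 108.
Working in thirty-second notes: dotted whole note = 48; eighth tied to sixteenth (eighth + sixteenth) = 6; dotted eighth = 6; eighth = 4; dotted whole = 48; dotted quarter note = 12; half = 16; dotted sixteenth note = 3; thirty-second note = 1.
Sum: 48 + 6 + 6 + 4 + 48 + 12 + 16 + 3 + 1 = 144.
144 exceeds 108, so the answer is No.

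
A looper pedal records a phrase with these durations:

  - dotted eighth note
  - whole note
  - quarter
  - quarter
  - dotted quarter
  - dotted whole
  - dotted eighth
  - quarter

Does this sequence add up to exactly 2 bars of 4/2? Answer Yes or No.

Yes

One bar of 4/2 = 32 sixteenth notes, so 2 bars = 64.
Working in sixteenth notes: dotted eighth note = 3; whole note = 16; quarter = 4; quarter = 4; dotted quarter = 6; dotted whole = 24; dotted eighth = 3; quarter = 4.
Adding: 3 + 16 + 4 + 4 + 6 + 24 + 3 + 4 = 64.
64 equals 64, so the answer is Yes.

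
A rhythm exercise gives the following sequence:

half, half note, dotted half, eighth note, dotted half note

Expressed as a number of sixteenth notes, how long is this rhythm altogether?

42

Working in sixteenth notes: half = 8; half note = 8; dotted half = 12; eighth note = 2; dotted half note = 12.
Total: 8 + 8 + 12 + 2 + 12 = 42 sixteenth notes.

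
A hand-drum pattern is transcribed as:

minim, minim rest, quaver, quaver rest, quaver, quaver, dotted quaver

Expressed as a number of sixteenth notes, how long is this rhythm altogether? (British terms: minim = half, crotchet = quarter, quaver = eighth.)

In sixteenth notes: minim = 8; minim rest = 8; quaver = 2; quaver rest = 2; quaver = 2; quaver = 2; dotted quaver = 3.
Total: 8 + 8 + 2 + 2 + 2 + 2 + 3 = 27 sixteenth notes.

27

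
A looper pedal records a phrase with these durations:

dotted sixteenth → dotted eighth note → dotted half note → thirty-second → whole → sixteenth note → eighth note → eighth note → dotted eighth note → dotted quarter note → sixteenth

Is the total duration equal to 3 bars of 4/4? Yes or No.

Yes

One bar of 4/4 = 32 thirty-second notes, so 3 bars = 96.
Each duration in thirty-second notes: dotted sixteenth = 3; dotted eighth note = 6; dotted half note = 24; thirty-second = 1; whole = 32; sixteenth note = 2; eighth note = 4; eighth note = 4; dotted eighth note = 6; dotted quarter note = 12; sixteenth = 2.
Sum: 3 + 6 + 24 + 1 + 32 + 2 + 4 + 4 + 6 + 12 + 2 = 96.
96 equals 96, so the answer is Yes.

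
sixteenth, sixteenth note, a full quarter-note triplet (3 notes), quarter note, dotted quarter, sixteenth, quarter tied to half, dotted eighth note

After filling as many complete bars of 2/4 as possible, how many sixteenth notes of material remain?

4

One bar of 2/4 = 8 sixteenth notes.
Each duration in sixteenth notes: sixteenth = 1; sixteenth note = 1; a full quarter-note triplet (3 notes) (three triplet quarters span one half) = 8; quarter note = 4; dotted quarter = 6; sixteenth = 1; quarter tied to half (quarter + half) = 12; dotted eighth note = 3.
Adding: 1 + 1 + 8 + 4 + 6 + 1 + 12 + 3 = 36.
36 ÷ 8 = 4 complete bars with 4 sixteenth notes remaining.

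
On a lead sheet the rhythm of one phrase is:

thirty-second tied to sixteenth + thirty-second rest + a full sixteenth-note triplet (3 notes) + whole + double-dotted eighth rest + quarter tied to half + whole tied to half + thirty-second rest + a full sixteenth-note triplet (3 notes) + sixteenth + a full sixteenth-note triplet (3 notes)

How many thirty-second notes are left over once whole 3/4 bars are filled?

One bar of 3/4 = 24 thirty-second notes.
Working in thirty-second notes: thirty-second tied to sixteenth (thirty-second + sixteenth) = 3; thirty-second rest = 1; a full sixteenth-note triplet (3 notes) (three triplet sixteenths span one eighth) = 4; whole = 32; double-dotted eighth rest = 7; quarter tied to half (quarter + half) = 24; whole tied to half (whole + half) = 48; thirty-second rest = 1; a full sixteenth-note triplet (3 notes) (three triplet sixteenths span one eighth) = 4; sixteenth = 2; a full sixteenth-note triplet (3 notes) (three triplet sixteenths span one eighth) = 4.
Adding: 3 + 1 + 4 + 32 + 7 + 24 + 48 + 1 + 4 + 2 + 4 = 130.
130 ÷ 24 = 5 complete bars with 10 thirty-second notes remaining.

10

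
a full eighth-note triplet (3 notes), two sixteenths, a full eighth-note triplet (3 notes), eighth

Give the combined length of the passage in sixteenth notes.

Express everything in sixteenth notes: a full eighth-note triplet (3 notes) (three triplet eighths span one quarter) = 4; sixteenth = 1; sixteenth = 1; a full eighth-note triplet (3 notes) (three triplet eighths span one quarter) = 4; eighth = 2.
Altogether 4 + 1 + 1 + 4 + 2 = 12 sixteenth notes.

12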